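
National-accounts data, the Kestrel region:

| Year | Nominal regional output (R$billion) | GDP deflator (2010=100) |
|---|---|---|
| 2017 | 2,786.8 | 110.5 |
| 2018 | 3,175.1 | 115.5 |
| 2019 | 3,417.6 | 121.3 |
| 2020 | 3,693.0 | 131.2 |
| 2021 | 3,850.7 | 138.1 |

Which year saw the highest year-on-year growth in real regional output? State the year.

2018

2018: real = 3175.1/1.155 = 2749.00; growth vs 2017 (2521.99) = 9.00%.
2019: real = 3417.6/1.213 = 2817.48; growth vs 2018 (2749.00) = 2.49%.
2020: real = 3693.0/1.312 = 2814.79; growth vs 2019 (2817.48) = -0.10%.
2021: real = 3850.7/1.381 = 2788.34; growth vs 2020 (2814.79) = -0.94%.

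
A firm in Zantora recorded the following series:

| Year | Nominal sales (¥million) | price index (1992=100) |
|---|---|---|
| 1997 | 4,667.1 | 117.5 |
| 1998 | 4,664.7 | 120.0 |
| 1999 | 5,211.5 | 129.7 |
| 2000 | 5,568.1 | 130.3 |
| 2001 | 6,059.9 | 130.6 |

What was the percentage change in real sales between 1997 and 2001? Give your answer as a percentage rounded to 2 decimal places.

16.82%

Real sales 1997 = 4667.1/1.175 = 3972.00.
Real sales 2001 = 6059.9/1.306 = 4640.05.
Change = 4640.05/3972.00 − 1 = 0.1682.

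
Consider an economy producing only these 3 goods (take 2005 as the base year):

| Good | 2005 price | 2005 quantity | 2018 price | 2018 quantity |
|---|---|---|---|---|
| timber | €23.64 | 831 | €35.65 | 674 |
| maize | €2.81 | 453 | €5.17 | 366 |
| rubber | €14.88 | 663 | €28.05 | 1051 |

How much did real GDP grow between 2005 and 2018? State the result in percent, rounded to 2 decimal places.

5.90%

Real GDP 2005 = Nominal GDP 2005 = 23.64·831 + 2.81·453 + 14.88·663 = 30783.21.
Real GDP 2018 (at 2005 prices) = 23.64·674 + 2.81·366 + 14.88·1051 = 32600.70.
Real growth = 32600.70/30783.21 − 1 = 0.0590.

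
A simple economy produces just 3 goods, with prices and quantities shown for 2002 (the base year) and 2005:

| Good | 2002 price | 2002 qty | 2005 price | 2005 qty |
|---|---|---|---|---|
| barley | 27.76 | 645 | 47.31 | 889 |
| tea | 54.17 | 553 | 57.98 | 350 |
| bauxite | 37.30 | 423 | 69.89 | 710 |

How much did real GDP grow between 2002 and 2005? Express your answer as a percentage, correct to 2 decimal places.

Real GDP 2002 = Nominal GDP 2002 = 27.76·645 + 54.17·553 + 37.30·423 = 63639.11.
Real GDP 2005 (at 2002 prices) = 27.76·889 + 54.17·350 + 37.30·710 = 70121.14.
Real growth = 70121.14/63639.11 − 1 = 0.1019.

10.19%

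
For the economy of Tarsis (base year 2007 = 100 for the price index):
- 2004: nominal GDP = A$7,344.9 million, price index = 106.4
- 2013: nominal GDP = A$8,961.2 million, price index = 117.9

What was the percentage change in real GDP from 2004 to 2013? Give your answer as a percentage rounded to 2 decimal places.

Real GDP 2004 = 7344.9 / 1.064 = 6903.10.
Real GDP 2013 = 8961.2 / 1.179 = 7600.68.
Real growth = 7600.68 / 6903.10 − 1 = 0.1011.

10.11%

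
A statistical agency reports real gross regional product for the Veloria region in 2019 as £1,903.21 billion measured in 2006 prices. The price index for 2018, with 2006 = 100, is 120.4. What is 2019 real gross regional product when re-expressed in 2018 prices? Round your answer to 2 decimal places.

£2,291.46 billion

Real gross regional product in 2018 prices = Real gross regional product in 2006 prices × (P_2018/P_2006) = 1903.21 × 1.204 = 2291.46.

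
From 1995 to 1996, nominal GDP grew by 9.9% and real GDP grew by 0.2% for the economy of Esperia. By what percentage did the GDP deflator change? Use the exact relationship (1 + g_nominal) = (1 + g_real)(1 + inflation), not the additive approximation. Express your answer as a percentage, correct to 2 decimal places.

(1 + g_nom) = (1 + g_real)(1 + π), so π = 1.0990 / 1.0020 − 1 = 0.09681.

9.68%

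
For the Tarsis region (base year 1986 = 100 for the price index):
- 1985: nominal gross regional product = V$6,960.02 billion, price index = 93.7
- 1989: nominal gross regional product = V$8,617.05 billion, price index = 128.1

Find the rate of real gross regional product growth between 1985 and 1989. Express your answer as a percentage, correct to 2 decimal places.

Deflate each year: 1985 → 6960.02/0.937 = 7427.98; 1989 → 8617.05/1.281 = 6726.81.
So real gross regional product changed by 6726.81/7427.98 − 1 = -0.0944, i.e. -9.44%.

-9.44%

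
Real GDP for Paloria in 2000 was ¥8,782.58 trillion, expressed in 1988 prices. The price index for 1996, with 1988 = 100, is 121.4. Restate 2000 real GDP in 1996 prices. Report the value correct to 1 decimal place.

¥10,662.1 trillion

Real GDP in 1996 prices = Real GDP in 1988 prices × (P_1996/P_1988) = 8782.58 × 1.214 = 10662.05.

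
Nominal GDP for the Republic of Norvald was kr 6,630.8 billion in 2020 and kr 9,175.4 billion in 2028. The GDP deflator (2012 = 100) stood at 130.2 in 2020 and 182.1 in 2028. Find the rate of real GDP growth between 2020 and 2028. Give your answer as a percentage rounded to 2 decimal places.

-1.06%

Real GDP 2020 = 6630.8 / 1.302 = 5092.78.
Real GDP 2028 = 9175.4 / 1.821 = 5038.66.
Real growth = 5038.66 / 5092.78 − 1 = -0.0106.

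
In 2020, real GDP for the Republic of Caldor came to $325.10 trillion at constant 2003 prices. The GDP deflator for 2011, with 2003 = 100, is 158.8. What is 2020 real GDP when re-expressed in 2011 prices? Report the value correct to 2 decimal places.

Real GDP in 2011 prices = Real GDP in 2003 prices × (P_2011/P_2003) = 325.10 × 1.588 = 516.26.

$516.26 trillion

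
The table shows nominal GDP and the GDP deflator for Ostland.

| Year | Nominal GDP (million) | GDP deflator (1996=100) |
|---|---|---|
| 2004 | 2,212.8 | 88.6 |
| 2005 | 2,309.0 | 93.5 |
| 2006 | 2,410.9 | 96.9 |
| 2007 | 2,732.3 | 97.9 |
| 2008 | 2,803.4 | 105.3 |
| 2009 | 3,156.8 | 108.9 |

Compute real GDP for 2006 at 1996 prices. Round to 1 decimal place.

Real GDP 2006 = 2410.9 / 0.969 = 2488.03.

2,488.0 million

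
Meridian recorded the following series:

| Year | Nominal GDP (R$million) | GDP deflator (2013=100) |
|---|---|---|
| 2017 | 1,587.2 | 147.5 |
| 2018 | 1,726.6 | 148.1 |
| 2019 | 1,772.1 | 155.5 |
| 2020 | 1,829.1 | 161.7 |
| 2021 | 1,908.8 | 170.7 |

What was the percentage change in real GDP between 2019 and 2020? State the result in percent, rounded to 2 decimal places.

Real GDP 2019 = 1772.1/1.555 = 1139.61.
Real GDP 2020 = 1829.1/1.617 = 1131.17.
Change = 1131.17/1139.61 − 1 = -0.0074.

-0.74%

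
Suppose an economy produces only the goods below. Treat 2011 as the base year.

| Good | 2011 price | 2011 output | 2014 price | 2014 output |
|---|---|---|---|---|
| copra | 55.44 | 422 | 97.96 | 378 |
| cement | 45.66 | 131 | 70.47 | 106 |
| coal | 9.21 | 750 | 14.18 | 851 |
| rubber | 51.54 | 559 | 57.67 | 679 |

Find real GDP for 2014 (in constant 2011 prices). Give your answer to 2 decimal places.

68629.65

Real GDP 2014 = Σ (p_2011 × q_2014) = 55.44·378 + 45.66·106 + 9.21·851 + 51.54·679 = 68629.65.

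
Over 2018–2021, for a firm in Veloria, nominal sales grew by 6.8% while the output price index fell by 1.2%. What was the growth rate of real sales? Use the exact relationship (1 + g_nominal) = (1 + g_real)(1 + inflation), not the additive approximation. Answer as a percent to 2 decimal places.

8.10%

(1 + g_nom) = (1 + g_real)(1 + π), so g_real = 1.0680 / 0.9880 − 1 = 0.08097.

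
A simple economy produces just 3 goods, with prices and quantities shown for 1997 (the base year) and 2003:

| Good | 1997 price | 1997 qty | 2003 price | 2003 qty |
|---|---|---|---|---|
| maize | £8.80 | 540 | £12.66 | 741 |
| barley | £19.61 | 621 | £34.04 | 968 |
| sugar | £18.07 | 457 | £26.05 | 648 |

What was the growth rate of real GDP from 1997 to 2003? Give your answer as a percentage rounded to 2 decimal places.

Real GDP 1997 = Nominal GDP 1997 = 8.80·540 + 19.61·621 + 18.07·457 = 25187.80.
Real GDP 2003 (at 1997 prices) = 8.80·741 + 19.61·968 + 18.07·648 = 37212.64.
Real growth = 37212.64/25187.80 − 1 = 0.4774.

47.74%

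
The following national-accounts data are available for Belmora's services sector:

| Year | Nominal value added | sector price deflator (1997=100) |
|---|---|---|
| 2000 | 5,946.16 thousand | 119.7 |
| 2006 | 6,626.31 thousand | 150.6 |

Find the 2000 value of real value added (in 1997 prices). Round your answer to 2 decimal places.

4,967.55 thousand

Real value added = Nominal / (sector price deflator/100) = 5946.16 / 1.197 = 4967.55.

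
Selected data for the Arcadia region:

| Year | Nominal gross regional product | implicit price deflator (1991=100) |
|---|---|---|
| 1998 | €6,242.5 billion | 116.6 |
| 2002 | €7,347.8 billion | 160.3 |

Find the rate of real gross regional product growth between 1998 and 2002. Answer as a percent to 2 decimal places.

Real gross regional product 1998 = 6242.5 / 1.166 = 5353.77.
Real gross regional product 2002 = 7347.8 / 1.603 = 4583.78.
Real growth = 4583.78 / 5353.77 − 1 = -0.1438.

-14.38%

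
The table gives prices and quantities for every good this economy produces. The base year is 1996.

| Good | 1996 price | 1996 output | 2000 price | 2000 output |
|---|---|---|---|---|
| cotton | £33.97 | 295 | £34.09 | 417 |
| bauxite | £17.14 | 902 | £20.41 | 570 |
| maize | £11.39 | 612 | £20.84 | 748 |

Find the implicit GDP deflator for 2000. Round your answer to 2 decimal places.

Nominal GDP 2000 = 34.09·417 + 20.41·570 + 20.84·748 = 41437.55.
Real GDP 2000 (at 1996 prices) = 33.97·417 + 17.14·570 + 11.39·748 = 32455.01.
Deflator = Nominal/Real × 100 = 41437.55/32455.01 × 100 = 127.677.

127.68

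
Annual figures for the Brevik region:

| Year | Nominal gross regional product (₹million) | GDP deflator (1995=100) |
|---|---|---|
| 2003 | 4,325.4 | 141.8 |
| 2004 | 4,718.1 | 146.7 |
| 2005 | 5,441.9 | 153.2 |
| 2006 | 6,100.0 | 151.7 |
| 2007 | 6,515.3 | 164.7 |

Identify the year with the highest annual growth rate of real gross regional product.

2004: real = 4718.1/1.467 = 3216.16; growth vs 2003 (3050.35) = 5.44%.
2005: real = 5441.9/1.532 = 3552.15; growth vs 2004 (3216.16) = 10.45%.
2006: real = 6100.0/1.517 = 4021.09; growth vs 2005 (3552.15) = 13.20%.
2007: real = 6515.3/1.647 = 3955.86; growth vs 2006 (4021.09) = -1.62%.

2006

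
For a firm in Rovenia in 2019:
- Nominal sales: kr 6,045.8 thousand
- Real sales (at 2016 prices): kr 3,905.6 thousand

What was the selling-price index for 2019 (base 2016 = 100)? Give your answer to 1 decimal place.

selling-price index = (Nominal / Real) × 100 = 6045.8 / 3905.6 × 100 = 154.80.

154.8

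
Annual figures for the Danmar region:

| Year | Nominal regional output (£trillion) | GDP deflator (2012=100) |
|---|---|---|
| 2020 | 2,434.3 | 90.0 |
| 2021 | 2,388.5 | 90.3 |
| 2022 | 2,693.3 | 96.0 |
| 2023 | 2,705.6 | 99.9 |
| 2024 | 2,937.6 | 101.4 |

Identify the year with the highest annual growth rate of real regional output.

2024

2021: real = 2388.5/0.903 = 2645.07; growth vs 2020 (2704.78) = -2.21%.
2022: real = 2693.3/0.960 = 2805.52; growth vs 2021 (2645.07) = 6.07%.
2023: real = 2705.6/0.999 = 2708.31; growth vs 2022 (2805.52) = -3.46%.
2024: real = 2937.6/1.014 = 2897.04; growth vs 2023 (2708.31) = 6.97%.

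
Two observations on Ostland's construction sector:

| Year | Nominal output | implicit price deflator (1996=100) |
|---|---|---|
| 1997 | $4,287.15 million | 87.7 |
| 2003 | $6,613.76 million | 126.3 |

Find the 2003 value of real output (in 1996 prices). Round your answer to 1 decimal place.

Real output = Nominal / (implicit price deflator/100) = 6613.76 / 1.263 = 5236.55.

$5,236.5 million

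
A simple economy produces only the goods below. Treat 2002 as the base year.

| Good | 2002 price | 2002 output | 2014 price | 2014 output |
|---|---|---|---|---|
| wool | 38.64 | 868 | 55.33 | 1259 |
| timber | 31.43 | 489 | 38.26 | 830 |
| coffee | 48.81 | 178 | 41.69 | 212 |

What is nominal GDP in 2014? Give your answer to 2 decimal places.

110254.55

Nominal GDP 2014 = Σ (p_2014 × q_2014) = 55.33·1259 + 38.26·830 + 41.69·212 = 110254.55.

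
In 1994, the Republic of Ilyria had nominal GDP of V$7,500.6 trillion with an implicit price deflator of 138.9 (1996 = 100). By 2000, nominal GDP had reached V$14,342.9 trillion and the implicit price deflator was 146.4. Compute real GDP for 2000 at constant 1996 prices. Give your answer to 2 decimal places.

Real GDP = Nominal / (implicit price deflator/100) = 14342.9 / 1.464 = 9797.06.

V$9,797.06 trillion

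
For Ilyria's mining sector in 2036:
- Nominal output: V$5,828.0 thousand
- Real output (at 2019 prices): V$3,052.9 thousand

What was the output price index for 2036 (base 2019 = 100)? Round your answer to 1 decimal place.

output price index = (Nominal / Real) × 100 = 5828.0 / 3052.9 × 100 = 190.90.

190.9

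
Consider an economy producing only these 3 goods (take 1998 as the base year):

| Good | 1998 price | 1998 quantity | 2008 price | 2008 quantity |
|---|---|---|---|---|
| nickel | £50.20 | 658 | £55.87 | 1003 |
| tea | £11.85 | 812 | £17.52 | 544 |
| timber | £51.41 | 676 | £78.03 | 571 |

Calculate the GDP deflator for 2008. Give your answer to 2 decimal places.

127.82

Nominal GDP 2008 = 55.87·1003 + 17.52·544 + 78.03·571 = 110123.62.
Real GDP 2008 (at 1998 prices) = 50.20·1003 + 11.85·544 + 51.41·571 = 86152.11.
Deflator = Nominal/Real × 100 = 110123.62/86152.11 × 100 = 127.825.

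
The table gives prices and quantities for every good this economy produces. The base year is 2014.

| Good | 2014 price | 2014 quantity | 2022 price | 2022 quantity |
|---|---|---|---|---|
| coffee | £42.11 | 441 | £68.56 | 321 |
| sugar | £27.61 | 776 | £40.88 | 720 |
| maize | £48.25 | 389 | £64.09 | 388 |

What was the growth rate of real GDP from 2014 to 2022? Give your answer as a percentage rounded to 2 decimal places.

-11.31%

Real GDP 2014 = Nominal GDP 2014 = 42.11·441 + 27.61·776 + 48.25·389 = 58765.12.
Real GDP 2022 (at 2014 prices) = 42.11·321 + 27.61·720 + 48.25·388 = 52117.51.
Real growth = 52117.51/58765.12 − 1 = -0.1131.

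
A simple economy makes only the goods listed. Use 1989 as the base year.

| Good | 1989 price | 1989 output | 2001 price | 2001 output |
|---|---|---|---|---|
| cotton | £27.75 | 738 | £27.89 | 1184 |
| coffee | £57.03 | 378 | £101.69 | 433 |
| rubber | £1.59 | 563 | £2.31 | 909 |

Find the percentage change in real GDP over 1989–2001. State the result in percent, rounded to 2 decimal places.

Real GDP 1989 = Nominal GDP 1989 = 27.75·738 + 57.03·378 + 1.59·563 = 42932.01.
Real GDP 2001 (at 1989 prices) = 27.75·1184 + 57.03·433 + 1.59·909 = 58995.30.
Real growth = 58995.30/42932.01 − 1 = 0.3742.

37.42%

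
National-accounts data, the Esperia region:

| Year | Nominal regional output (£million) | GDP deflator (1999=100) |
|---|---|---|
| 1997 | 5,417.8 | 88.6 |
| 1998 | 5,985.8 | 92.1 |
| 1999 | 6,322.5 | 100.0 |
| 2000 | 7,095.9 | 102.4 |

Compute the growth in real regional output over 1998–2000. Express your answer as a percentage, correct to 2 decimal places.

6.62%

Real regional output 1998 = 5985.8/0.921 = 6499.24.
Real regional output 2000 = 7095.9/1.024 = 6929.59.
Change = 6929.59/6499.24 − 1 = 0.0662.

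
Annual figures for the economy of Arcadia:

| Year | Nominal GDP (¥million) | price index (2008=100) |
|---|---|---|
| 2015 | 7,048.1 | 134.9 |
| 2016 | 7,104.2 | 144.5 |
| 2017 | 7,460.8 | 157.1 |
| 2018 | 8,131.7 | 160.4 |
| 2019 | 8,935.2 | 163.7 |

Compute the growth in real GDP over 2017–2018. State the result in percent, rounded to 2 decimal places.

6.75%

Real GDP 2017 = 7460.8/1.571 = 4749.08.
Real GDP 2018 = 8131.7/1.604 = 5069.64.
Change = 5069.64/4749.08 − 1 = 0.0675.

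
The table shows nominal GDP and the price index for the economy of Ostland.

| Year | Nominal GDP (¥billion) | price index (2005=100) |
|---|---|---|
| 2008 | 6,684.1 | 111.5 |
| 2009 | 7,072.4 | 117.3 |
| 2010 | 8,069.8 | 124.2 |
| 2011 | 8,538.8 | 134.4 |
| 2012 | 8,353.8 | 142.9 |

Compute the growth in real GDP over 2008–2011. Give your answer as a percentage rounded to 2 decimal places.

5.98%

Real GDP 2008 = 6684.1/1.115 = 5994.71.
Real GDP 2011 = 8538.8/1.344 = 6353.27.
Change = 6353.27/5994.71 − 1 = 0.0598.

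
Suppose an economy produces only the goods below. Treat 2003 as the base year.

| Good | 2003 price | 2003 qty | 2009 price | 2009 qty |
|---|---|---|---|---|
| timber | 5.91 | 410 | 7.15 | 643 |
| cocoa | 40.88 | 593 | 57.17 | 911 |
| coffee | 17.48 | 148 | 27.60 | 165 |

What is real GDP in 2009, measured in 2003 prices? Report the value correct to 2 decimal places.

Real GDP 2009 = Σ (p_2003 × q_2009) = 5.91·643 + 40.88·911 + 17.48·165 = 43926.01.

43926.01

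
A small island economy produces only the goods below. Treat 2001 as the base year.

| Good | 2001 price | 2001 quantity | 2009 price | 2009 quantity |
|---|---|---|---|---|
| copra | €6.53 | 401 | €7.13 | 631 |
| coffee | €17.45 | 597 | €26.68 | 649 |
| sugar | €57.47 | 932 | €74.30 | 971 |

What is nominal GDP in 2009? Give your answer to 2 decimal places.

€93959.65

Nominal GDP 2009 = Σ (p_2009 × q_2009) = 7.13·631 + 26.68·649 + 74.30·971 = 93959.65.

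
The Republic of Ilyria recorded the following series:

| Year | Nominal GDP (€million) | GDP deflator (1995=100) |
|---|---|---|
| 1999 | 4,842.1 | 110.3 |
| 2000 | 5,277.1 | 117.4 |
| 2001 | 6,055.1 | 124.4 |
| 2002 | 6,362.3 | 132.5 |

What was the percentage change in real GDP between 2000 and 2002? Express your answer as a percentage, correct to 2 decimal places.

6.82%

Real GDP 2000 = 5277.1/1.174 = 4494.97.
Real GDP 2002 = 6362.3/1.325 = 4801.74.
Change = 4801.74/4494.97 − 1 = 0.0682.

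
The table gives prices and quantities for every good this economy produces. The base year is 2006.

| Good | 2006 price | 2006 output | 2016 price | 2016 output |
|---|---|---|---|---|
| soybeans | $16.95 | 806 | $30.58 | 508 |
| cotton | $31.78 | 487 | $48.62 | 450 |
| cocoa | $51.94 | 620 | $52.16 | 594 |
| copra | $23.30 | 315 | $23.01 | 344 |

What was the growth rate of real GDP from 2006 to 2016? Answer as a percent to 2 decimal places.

Real GDP 2006 = Nominal GDP 2006 = 16.95·806 + 31.78·487 + 51.94·620 + 23.30·315 = 68680.86.
Real GDP 2016 (at 2006 prices) = 16.95·508 + 31.78·450 + 51.94·594 + 23.30·344 = 61779.16.
Real growth = 61779.16/68680.86 − 1 = -0.1005.

-10.05%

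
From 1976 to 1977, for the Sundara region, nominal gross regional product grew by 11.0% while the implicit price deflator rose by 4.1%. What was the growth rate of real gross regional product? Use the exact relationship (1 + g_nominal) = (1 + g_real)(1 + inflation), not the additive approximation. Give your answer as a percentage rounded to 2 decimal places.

6.63%

(1 + g_nom) = (1 + g_real)(1 + π), so g_real = 1.1100 / 1.0410 − 1 = 0.06628.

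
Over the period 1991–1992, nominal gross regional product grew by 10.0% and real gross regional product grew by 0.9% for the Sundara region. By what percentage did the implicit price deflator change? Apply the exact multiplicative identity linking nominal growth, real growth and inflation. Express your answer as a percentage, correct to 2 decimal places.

(1 + g_nom) = (1 + g_real)(1 + π), so π = 1.1000 / 1.0090 − 1 = 0.09019.

9.02%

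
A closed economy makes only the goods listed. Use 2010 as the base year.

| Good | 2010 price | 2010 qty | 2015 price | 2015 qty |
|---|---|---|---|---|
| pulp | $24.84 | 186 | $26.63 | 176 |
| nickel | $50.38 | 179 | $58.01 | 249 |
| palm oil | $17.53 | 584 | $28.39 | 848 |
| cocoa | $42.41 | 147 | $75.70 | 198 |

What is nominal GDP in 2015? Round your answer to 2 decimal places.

Nominal GDP 2015 = Σ (p_2015 × q_2015) = 26.63·176 + 58.01·249 + 28.39·848 + 75.70·198 = 58194.69.

$58194.69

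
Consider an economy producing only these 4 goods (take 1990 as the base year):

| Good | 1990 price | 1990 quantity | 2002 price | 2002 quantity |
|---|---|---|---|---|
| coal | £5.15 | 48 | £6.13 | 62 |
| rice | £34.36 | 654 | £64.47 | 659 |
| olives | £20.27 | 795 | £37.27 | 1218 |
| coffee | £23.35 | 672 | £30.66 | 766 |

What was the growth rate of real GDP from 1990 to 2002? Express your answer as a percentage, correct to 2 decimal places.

Real GDP 1990 = Nominal GDP 1990 = 5.15·48 + 34.36·654 + 20.27·795 + 23.35·672 = 54524.49.
Real GDP 2002 (at 1990 prices) = 5.15·62 + 34.36·659 + 20.27·1218 + 23.35·766 = 65537.50.
Real growth = 65537.50/54524.49 − 1 = 0.2020.

20.20%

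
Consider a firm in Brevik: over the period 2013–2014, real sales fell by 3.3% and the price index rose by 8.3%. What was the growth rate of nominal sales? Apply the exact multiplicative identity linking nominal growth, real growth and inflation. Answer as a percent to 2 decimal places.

(1 + g_nom) = (1 + g_real)(1 + π) = 0.9670 × 1.0830 = 1.04726.

4.73%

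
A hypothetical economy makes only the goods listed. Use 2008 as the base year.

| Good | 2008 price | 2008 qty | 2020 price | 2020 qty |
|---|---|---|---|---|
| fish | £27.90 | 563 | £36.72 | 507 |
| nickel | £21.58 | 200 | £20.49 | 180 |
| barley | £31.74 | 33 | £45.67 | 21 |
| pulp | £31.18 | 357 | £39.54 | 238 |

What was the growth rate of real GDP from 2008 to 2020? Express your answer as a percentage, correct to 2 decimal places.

Real GDP 2008 = Nominal GDP 2008 = 27.90·563 + 21.58·200 + 31.74·33 + 31.18·357 = 32202.38.
Real GDP 2020 (at 2008 prices) = 27.90·507 + 21.58·180 + 31.74·21 + 31.18·238 = 26117.08.
Real growth = 26117.08/32202.38 − 1 = -0.1890.

-18.90%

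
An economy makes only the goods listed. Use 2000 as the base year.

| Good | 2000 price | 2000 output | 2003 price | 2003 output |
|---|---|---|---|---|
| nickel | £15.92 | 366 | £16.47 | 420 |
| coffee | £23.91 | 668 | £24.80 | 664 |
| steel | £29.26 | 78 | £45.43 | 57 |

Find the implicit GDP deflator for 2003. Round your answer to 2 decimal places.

107.20

Nominal GDP 2003 = 16.47·420 + 24.80·664 + 45.43·57 = 25974.11.
Real GDP 2003 (at 2000 prices) = 15.92·420 + 23.91·664 + 29.26·57 = 24230.46.
Deflator = Nominal/Real × 100 = 25974.11/24230.46 × 100 = 107.196.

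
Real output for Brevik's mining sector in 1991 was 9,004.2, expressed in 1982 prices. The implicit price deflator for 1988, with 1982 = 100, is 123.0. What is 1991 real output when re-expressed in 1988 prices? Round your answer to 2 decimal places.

11,075.17

Real output in 1988 prices = Real output in 1982 prices × (P_1988/P_1982) = 9004.2 × 1.230 = 11075.17.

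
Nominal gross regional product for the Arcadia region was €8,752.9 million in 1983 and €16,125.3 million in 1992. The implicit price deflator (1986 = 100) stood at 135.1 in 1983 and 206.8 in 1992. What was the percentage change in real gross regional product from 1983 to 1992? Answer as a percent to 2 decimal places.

20.35%

Real gross regional product 1983 = 8752.9 / 1.351 = 6478.83.
Real gross regional product 1992 = 16125.3 / 2.068 = 7797.53.
Real growth = 7797.53 / 6478.83 − 1 = 0.2035.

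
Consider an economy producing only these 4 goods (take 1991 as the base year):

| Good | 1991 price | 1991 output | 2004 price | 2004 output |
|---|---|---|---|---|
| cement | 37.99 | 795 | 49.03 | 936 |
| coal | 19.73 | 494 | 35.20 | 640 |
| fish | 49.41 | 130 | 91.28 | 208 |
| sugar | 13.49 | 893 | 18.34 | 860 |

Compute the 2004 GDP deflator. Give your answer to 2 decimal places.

147.26

Nominal GDP 2004 = 49.03·936 + 35.20·640 + 91.28·208 + 18.34·860 = 103178.72.
Real GDP 2004 (at 1991 prices) = 37.99·936 + 19.73·640 + 49.41·208 + 13.49·860 = 70064.52.
Deflator = Nominal/Real × 100 = 103178.72/70064.52 × 100 = 147.262.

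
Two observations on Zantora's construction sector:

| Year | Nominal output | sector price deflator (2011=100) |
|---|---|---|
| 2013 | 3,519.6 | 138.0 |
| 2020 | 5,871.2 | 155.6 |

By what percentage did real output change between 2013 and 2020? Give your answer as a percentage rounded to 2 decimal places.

Deflate each year: 2013 → 3519.6/1.380 = 2550.43; 2020 → 5871.2/1.556 = 3773.26.
So real output changed by 3773.26/2550.43 − 1 = 0.4795, i.e. 47.95%.

47.95%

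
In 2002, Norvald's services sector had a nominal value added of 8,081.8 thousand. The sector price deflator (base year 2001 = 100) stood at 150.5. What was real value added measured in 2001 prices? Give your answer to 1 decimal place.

Real value added = Nominal / (sector price deflator/100) = 8081.8 / 1.505 = 5369.97.

5,370.0 thousand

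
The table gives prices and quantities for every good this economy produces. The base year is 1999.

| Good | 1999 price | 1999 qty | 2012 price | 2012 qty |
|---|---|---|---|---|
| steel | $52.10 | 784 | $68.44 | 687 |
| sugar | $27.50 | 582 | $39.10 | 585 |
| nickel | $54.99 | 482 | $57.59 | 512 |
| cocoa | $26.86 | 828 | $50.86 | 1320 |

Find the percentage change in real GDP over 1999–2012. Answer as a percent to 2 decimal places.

9.37%

Real GDP 1999 = Nominal GDP 1999 = 52.10·784 + 27.50·582 + 54.99·482 + 26.86·828 = 105596.66.
Real GDP 2012 (at 1999 prices) = 52.10·687 + 27.50·585 + 54.99·512 + 26.86·1320 = 115490.28.
Real growth = 115490.28/105596.66 − 1 = 0.0937.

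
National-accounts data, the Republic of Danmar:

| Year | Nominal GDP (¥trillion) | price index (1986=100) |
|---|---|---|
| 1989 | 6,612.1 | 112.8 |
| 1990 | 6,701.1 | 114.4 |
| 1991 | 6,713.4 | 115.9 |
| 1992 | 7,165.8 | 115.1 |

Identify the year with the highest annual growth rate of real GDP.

1992

1990: real = 6701.1/1.144 = 5857.60; growth vs 1989 (5861.79) = -0.07%.
1991: real = 6713.4/1.159 = 5792.41; growth vs 1990 (5857.60) = -1.11%.
1992: real = 7165.8/1.151 = 6225.72; growth vs 1991 (5792.41) = 7.48%.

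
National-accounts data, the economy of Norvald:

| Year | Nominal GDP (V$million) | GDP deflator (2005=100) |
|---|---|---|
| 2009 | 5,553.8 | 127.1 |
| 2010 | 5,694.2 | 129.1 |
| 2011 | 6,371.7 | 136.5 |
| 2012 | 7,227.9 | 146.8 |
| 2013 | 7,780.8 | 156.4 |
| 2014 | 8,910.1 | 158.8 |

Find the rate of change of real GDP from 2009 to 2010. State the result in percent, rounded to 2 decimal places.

Real GDP 2009 = 5553.8/1.271 = 4369.63.
Real GDP 2010 = 5694.2/1.291 = 4410.69.
Change = 4410.69/4369.63 − 1 = 0.0094.

0.94%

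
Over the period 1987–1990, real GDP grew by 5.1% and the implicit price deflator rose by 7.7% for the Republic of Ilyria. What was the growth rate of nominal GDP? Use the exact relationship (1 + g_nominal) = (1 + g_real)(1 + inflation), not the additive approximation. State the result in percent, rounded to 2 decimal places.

13.19%

(1 + g_nom) = (1 + g_real)(1 + π) = 1.0510 × 1.0770 = 1.13193.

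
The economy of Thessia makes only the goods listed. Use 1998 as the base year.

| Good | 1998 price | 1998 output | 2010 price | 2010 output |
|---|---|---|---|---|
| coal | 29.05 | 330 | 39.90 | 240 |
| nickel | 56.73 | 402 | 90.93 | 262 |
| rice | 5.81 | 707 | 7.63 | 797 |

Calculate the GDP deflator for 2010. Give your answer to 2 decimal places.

Nominal GDP 2010 = 39.90·240 + 90.93·262 + 7.63·797 = 39480.77.
Real GDP 2010 (at 1998 prices) = 29.05·240 + 56.73·262 + 5.81·797 = 26465.83.
Deflator = Nominal/Real × 100 = 39480.77/26465.83 × 100 = 149.176.

149.18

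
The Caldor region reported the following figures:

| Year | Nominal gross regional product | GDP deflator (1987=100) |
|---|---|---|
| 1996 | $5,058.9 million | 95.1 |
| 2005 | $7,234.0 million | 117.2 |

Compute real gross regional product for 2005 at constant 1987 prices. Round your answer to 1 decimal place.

Real gross regional product = Nominal / (GDP deflator/100) = 7234.0 / 1.172 = 6172.35.

$6,172.4 million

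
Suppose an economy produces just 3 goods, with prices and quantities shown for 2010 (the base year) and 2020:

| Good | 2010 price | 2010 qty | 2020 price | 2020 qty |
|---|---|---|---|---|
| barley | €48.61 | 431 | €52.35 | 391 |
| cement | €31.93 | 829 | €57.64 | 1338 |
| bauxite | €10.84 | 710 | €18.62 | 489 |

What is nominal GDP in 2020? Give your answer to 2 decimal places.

Nominal GDP 2020 = Σ (p_2020 × q_2020) = 52.35·391 + 57.64·1338 + 18.62·489 = 106696.35.

€106696.35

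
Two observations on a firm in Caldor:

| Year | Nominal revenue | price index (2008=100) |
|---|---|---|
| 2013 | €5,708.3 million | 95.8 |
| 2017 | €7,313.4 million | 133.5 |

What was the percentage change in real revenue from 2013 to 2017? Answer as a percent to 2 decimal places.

-8.06%

Real revenue 2013 = 5708.3 / 0.958 = 5958.56.
Real revenue 2017 = 7313.4 / 1.335 = 5478.20.
Real growth = 5478.20 / 5958.56 − 1 = -0.0806.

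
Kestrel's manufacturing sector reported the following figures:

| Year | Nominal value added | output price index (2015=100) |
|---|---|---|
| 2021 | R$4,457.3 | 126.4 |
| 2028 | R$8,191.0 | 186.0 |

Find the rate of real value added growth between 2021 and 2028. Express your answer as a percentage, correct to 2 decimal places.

24.88%

Real value added 2021 = 4457.3 / 1.264 = 3526.34.
Real value added 2028 = 8191.0 / 1.860 = 4403.76.
Real growth = 4403.76 / 3526.34 − 1 = 0.2488.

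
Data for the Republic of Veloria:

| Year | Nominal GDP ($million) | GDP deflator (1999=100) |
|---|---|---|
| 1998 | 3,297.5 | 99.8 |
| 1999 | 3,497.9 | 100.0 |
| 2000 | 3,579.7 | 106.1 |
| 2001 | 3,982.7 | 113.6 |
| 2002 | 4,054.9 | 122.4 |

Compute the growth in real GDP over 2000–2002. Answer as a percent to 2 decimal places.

Real GDP 2000 = 3579.7/1.061 = 3373.89.
Real GDP 2002 = 4054.9/1.224 = 3312.83.
Change = 3312.83/3373.89 − 1 = -0.0181.

-1.81%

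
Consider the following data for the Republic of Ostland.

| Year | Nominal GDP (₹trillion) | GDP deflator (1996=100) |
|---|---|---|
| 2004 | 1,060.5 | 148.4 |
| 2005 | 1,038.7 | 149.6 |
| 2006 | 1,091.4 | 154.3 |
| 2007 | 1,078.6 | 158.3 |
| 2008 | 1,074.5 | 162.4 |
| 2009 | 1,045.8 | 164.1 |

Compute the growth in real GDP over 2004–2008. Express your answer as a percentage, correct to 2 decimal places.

-7.41%

Real GDP 2004 = 1060.5/1.484 = 714.62.
Real GDP 2008 = 1074.5/1.624 = 661.64.
Change = 661.64/714.62 − 1 = -0.0741.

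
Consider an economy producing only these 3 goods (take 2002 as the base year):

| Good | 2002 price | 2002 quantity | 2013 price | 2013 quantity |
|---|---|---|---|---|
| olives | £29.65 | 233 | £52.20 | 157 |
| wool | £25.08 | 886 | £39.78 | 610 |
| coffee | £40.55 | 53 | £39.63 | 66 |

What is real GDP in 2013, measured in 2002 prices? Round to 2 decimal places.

£22630.15

Real GDP 2013 = Σ (p_2002 × q_2013) = 29.65·157 + 25.08·610 + 40.55·66 = 22630.15.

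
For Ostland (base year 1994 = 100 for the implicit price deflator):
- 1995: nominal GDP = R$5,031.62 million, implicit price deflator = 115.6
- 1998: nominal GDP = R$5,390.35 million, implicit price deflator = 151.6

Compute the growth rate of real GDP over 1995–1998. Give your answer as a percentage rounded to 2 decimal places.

Deflate each year: 1995 → 5031.62/1.156 = 4352.61; 1998 → 5390.35/1.516 = 3555.64.
So real GDP changed by 3555.64/4352.61 − 1 = -0.1831, i.e. -18.31%.

-18.31%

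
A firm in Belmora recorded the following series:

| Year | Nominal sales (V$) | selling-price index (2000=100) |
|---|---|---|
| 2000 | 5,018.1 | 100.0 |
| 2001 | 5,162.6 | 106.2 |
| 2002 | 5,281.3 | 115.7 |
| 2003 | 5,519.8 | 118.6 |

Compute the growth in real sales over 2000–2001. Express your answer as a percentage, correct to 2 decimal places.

Real sales 2000 = 5018.1/1.000 = 5018.10.
Real sales 2001 = 5162.6/1.062 = 4861.21.
Change = 4861.21/5018.10 − 1 = -0.0313.

-3.13%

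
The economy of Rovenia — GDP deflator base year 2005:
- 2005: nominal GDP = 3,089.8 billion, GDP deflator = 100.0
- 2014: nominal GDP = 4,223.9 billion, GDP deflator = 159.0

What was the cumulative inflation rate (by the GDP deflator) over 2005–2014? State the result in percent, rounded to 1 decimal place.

Price-level change = 159.0 / 100.0 − 1 = 0.5900.

59.0%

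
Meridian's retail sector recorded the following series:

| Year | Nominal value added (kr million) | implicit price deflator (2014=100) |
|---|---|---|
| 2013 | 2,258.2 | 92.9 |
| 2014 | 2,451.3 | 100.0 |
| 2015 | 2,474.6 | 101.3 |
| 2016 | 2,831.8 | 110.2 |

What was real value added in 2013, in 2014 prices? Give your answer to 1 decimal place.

Real value added 2013 = 2258.2 / 0.929 = 2430.79.

kr 2,430.8 million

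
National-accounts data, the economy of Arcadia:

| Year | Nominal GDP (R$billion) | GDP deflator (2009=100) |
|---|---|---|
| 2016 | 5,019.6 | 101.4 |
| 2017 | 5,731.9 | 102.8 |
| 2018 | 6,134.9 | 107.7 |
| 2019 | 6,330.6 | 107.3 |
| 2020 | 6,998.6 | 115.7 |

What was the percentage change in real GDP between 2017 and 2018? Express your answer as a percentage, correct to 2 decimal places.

Real GDP 2017 = 5731.9/1.028 = 5575.78.
Real GDP 2018 = 6134.9/1.077 = 5696.29.
Change = 5696.29/5575.78 − 1 = 0.0216.

2.16%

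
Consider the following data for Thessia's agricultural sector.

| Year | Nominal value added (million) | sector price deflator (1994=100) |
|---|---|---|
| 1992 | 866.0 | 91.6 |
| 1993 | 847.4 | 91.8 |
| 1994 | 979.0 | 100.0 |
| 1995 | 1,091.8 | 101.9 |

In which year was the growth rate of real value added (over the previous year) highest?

1995

1993: real = 847.4/0.918 = 923.09; growth vs 1992 (945.41) = -2.36%.
1994: real = 979.0/1.000 = 979.00; growth vs 1993 (923.09) = 6.06%.
1995: real = 1091.8/1.019 = 1071.44; growth vs 1994 (979.00) = 9.44%.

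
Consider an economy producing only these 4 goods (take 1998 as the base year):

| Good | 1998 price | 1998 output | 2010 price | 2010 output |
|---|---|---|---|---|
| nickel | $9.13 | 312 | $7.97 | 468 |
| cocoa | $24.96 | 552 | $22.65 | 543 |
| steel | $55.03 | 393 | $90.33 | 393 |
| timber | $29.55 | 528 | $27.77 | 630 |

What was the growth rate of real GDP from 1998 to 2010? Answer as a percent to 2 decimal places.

7.82%

Real GDP 1998 = Nominal GDP 1998 = 9.13·312 + 24.96·552 + 55.03·393 + 29.55·528 = 53855.67.
Real GDP 2010 (at 1998 prices) = 9.13·468 + 24.96·543 + 55.03·393 + 29.55·630 = 58069.41.
Real growth = 58069.41/53855.67 − 1 = 0.0782.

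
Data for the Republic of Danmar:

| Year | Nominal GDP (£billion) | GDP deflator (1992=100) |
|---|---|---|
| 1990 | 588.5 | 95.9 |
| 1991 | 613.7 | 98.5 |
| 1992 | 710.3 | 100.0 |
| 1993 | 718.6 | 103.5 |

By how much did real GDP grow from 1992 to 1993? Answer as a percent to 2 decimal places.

-2.25%

Real GDP 1992 = 710.3/1.000 = 710.30.
Real GDP 1993 = 718.6/1.035 = 694.30.
Change = 694.30/710.30 − 1 = -0.0225.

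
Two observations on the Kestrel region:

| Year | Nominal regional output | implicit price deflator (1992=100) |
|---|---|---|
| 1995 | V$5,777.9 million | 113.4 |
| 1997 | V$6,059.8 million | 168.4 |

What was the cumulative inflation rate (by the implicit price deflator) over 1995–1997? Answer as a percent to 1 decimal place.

Price-level change = 168.4 / 113.4 − 1 = 0.4850.

48.5%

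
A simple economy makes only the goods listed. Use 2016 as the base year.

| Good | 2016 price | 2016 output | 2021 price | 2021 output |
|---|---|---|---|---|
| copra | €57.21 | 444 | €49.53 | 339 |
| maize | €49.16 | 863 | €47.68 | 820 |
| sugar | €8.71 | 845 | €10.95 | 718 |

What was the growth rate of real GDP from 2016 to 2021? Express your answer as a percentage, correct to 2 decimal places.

Real GDP 2016 = Nominal GDP 2016 = 57.21·444 + 49.16·863 + 8.71·845 = 75186.27.
Real GDP 2021 (at 2016 prices) = 57.21·339 + 49.16·820 + 8.71·718 = 65959.17.
Real growth = 65959.17/75186.27 − 1 = -0.1227.

-12.27%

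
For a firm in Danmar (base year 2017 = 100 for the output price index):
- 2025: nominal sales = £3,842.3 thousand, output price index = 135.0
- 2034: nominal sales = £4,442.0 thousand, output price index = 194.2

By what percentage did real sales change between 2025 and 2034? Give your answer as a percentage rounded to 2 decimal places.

Deflate each year: 2025 → 3842.3/1.350 = 2846.15; 2034 → 4442.0/1.942 = 2287.33.
So real sales changed by 2287.33/2846.15 − 1 = -0.1963, i.e. -19.63%.

-19.63%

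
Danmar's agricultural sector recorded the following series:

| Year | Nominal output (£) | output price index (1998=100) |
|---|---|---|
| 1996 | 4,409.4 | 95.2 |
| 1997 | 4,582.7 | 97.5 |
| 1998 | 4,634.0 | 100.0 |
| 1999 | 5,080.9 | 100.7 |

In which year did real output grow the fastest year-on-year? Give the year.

1997: real = 4582.7/0.975 = 4700.21; growth vs 1996 (4631.72) = 1.48%.
1998: real = 4634.0/1.000 = 4634.00; growth vs 1997 (4700.21) = -1.41%.
1999: real = 5080.9/1.007 = 5045.58; growth vs 1998 (4634.00) = 8.88%.

1999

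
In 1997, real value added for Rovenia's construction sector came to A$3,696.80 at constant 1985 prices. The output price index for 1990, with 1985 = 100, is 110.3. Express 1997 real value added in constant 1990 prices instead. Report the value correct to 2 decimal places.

Real value added in 1990 prices = Real value added in 1985 prices × (P_1990/P_1985) = 3696.80 × 1.103 = 4077.57.

A$4,077.57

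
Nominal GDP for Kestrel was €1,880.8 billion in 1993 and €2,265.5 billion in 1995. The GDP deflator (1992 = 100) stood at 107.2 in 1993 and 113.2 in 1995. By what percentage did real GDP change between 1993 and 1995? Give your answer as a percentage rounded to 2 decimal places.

Real GDP 1993 = 1880.8 / 1.072 = 1754.48.
Real GDP 1995 = 2265.5 / 1.132 = 2001.33.
Real growth = 2001.33 / 1754.48 − 1 = 0.1407.

14.07%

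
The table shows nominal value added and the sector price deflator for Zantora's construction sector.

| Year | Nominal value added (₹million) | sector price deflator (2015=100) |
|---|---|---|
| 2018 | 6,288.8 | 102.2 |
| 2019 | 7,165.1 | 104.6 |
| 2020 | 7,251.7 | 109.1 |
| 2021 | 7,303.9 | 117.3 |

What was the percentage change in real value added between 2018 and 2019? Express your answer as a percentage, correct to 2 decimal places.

Real value added 2018 = 6288.8/1.022 = 6153.42.
Real value added 2019 = 7165.1/1.046 = 6850.00.
Change = 6850.00/6153.42 − 1 = 0.1132.

11.32%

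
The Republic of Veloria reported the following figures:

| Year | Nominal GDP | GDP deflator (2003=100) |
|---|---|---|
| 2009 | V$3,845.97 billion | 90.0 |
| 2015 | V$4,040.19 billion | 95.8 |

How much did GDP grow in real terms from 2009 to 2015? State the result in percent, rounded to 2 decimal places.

-1.31%

Deflate each year: 2009 → 3845.97/0.900 = 4273.30; 2015 → 4040.19/0.958 = 4217.32.
So real GDP changed by 4217.32/4273.30 − 1 = -0.0131, i.e. -1.31%.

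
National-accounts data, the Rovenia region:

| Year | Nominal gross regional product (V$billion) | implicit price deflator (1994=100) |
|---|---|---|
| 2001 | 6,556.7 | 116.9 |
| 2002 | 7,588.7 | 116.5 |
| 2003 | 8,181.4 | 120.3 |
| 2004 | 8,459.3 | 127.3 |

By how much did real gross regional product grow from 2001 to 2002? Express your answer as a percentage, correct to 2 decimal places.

Real gross regional product 2001 = 6556.7/1.169 = 5608.81.
Real gross regional product 2002 = 7588.7/1.165 = 6513.91.
Change = 6513.91/5608.81 − 1 = 0.1614.

16.14%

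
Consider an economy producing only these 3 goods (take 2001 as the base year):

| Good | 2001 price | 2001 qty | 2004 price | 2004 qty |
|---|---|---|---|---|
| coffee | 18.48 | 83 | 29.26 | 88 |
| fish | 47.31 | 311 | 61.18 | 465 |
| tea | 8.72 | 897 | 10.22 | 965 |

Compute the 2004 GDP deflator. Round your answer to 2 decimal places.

Nominal GDP 2004 = 29.26·88 + 61.18·465 + 10.22·965 = 40885.88.
Real GDP 2004 (at 2001 prices) = 18.48·88 + 47.31·465 + 8.72·965 = 32040.19.
Deflator = Nominal/Real × 100 = 40885.88/32040.19 × 100 = 127.608.

127.61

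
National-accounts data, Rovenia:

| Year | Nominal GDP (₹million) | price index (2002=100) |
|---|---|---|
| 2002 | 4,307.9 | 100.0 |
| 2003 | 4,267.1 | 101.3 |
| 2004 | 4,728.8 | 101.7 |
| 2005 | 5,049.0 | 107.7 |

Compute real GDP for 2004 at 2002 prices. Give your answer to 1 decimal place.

₹4,649.8 million

Real GDP 2004 = 4728.8 / 1.017 = 4649.75.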